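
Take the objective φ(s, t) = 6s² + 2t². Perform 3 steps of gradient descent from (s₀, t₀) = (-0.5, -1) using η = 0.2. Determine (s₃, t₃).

∇φ = (12s, 4t)
(s₁, t₁) = (-0.5, -1) − 0.2·(-6, -4) = (0.7, -0.2)
(s₂, t₂) = (0.7, -0.2) − 0.2·(8.4, -0.8) = (-0.98, -0.04)
(s₃, t₃) = (-0.98, -0.04) − 0.2·(-11.76, -0.16) = (1.372, -0.008)

(1.372, -0.008)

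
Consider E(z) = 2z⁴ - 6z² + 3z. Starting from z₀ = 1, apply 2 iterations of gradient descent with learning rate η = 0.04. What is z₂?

1.05924352

E′(z) = 8z³ - 12z + 3
Step 1: E′(1) = -1; z₁ = 1 − 0.04·(-1) = 1.04
Step 2: E′(1.04) = -0.481088; z₂ = 1.04 − 0.04·(-0.481088) = 1.05924352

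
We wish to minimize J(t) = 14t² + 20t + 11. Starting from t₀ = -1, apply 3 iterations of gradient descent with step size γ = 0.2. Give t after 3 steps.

J′(t) = 28t + 20
t₁ = -1 − 0.2·(-8) = 0.6
t₂ = 0.6 − 0.2·36.8 = -6.76
t₃ = -6.76 − 0.2·(-169.28) = 27.096

27.096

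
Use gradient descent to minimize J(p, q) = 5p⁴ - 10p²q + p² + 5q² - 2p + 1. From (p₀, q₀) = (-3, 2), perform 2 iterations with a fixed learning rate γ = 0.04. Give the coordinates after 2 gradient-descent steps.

(-2184.8420224, 82.62976)

∇J = (20p³ - 20pq + 2p - 2, -10p² + 10q)
(p₁, q₁) = (-3, 2) − 0.04·(-428, -70) = (14.12, 4.8)
(p₂, q₂) = (14.12, 4.8) − 0.04·(54974.05056, -1945.744) = (-2184.8420224, 82.62976)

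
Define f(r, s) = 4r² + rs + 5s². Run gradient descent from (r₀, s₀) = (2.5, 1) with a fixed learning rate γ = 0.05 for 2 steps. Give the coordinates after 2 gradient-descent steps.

∇f = (8r + s, r + 10s)
(r₁, s₁) = (2.5, 1) − 0.05·(21, 12.5) = (1.45, 0.375)
(r₂, s₂) = (1.45, 0.375) − 0.05·(11.975, 5.2) = (0.85125, 0.115)

(0.85125, 0.115)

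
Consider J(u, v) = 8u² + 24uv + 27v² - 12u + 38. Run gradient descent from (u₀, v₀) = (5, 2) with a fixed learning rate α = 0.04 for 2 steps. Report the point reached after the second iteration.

∇J = (16u + 24v - 12, 24u + 54v)
Step 1: at (5, 2), ∇J = (116, 228) → (5, 2) − 0.04·(116, 228) = (0.36, -7.12)
Step 2: at (0.36, -7.12), ∇J = (-177.12, -375.84) → (0.36, -7.12) − 0.04·(-177.12, -375.84) = (7.4448, 7.9136)

(7.4448, 7.9136)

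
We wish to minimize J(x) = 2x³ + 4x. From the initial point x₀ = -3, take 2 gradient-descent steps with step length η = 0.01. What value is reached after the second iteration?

J′(x) = 6x² + 4
Step 1: J′(-3) = 58; x₁ = -3 − 0.01·58 = -3.58
Step 2: J′(-3.58) = 80.8984; x₂ = -3.58 − 0.01·80.8984 = -4.388984

-4.388984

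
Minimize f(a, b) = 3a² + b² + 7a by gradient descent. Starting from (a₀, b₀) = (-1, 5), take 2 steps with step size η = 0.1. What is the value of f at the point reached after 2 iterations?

∇f = (6a + 7, 2b)
Step 1: at (-1, 5), ∇f = (1, 10) → (-1, 5) − 0.1·(1, 10) = (-1.1, 4)
Step 2: at (-1.1, 4), ∇f = (0.4, 8) → (-1.1, 4) − 0.1·(0.4, 8) = (-1.14, 3.2)
f(-1.14, 3.2) = 6.1588

6.1588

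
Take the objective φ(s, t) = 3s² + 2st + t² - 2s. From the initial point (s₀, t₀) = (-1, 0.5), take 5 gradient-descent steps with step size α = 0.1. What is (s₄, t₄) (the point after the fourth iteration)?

∇φ = (6s + 2t - 2, 2s + 2t)
(s₁, t₁) = (-1, 0.5) − 0.1·(-7, -1) = (-0.3, 0.6)
(s₂, t₂) = (-0.3, 0.6) − 0.1·(-2.6, 0.6) = (-0.04, 0.54)
(s₃, t₃) = (-0.04, 0.54) − 0.1·(-1.16, 1) = (0.076, 0.44)
(s₄, t₄) = (0.076, 0.44) − 0.1·(-0.664, 1.032) = (0.1424, 0.3368)

(0.1424, 0.3368)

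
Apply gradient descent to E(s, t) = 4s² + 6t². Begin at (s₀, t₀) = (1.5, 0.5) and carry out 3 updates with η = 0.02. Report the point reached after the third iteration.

(0.889056, 0.219488)

∇E = (8s, 12t)
(s₁, t₁) = (1.5, 0.5) − 0.02·(12, 6) = (1.26, 0.38)
(s₂, t₂) = (1.26, 0.38) − 0.02·(10.08, 4.56) = (1.0584, 0.2888)
(s₃, t₃) = (1.0584, 0.2888) − 0.02·(8.4672, 3.4656) = (0.889056, 0.219488)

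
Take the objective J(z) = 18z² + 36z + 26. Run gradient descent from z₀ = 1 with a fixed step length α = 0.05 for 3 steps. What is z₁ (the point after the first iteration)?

-2.6

J′(z) = 36z + 36
Step 1: J′(1) = 72; z₁ = 1 − 0.05·72 = -2.6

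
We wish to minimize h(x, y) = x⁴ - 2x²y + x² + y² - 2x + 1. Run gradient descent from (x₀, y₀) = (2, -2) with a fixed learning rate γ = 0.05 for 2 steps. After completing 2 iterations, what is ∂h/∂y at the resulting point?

-2.53845

∇h = (4x³ - 4xy + 2x - 2, -2x² + 2y)
(x₁, y₁) = (2, -2) − 0.05·(50, -12) = (-0.5, -1.4)
(x₂, y₂) = (-0.5, -1.4) − 0.05·(-6.3, -3.3) = (-0.185, -1.235)
∂h/∂y at (-0.185, -1.235) = -2.53845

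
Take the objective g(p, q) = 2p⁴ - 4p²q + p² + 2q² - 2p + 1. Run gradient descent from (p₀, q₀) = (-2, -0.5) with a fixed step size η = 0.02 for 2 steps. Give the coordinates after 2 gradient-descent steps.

∇g = (8p³ - 8pq + 2p - 2, -4p² + 4q)
Step 1: at (-2, -0.5), ∇g = (-78, -18) → (-2, -0.5) − 0.02·(-78, -18) = (-0.44, -0.14)
Step 2: at (-0.44, -0.14), ∇g = (-4.054272, -1.3344) → (-0.44, -0.14) − 0.02·(-4.054272, -1.3344) = (-0.35891456, -0.113312)

(-0.35891456, -0.113312)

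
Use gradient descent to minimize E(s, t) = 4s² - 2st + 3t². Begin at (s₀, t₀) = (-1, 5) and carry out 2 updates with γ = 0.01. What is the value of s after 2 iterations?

-0.6608

∇E = (8s - 2t, -2s + 6t)
Step 1: at (-1, 5), ∇E = (-18, 32) → (-1, 5) − 0.01·(-18, 32) = (-0.82, 4.68)
Step 2: at (-0.82, 4.68), ∇E = (-15.92, 29.72) → (-0.82, 4.68) − 0.01·(-15.92, 29.72) = (-0.6608, 4.3828)
s = -0.6608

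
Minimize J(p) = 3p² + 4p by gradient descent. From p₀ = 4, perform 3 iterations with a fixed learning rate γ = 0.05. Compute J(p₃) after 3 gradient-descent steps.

J′(p) = 6p + 4
Step 1: J′(4) = 28; p₁ = 4 − 0.05·28 = 2.6
Step 2: J′(2.6) = 19.6; p₂ = 2.6 − 0.05·19.6 = 1.62
Step 3: J′(1.62) = 13.72; p₃ = 1.62 − 0.05·13.72 = 0.934
J(0.934) = 6.353068

6.353068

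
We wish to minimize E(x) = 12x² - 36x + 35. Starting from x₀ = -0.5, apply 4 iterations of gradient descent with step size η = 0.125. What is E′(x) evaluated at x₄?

E′(x) = 24x - 36
x₁ = -0.5 − 0.125·(-48) = 5.5
x₂ = 5.5 − 0.125·96 = -6.5
x₃ = -6.5 − 0.125·(-192) = 17.5
x₄ = 17.5 − 0.125·384 = -30.5
E′(x) at (-30.5) = -768

-768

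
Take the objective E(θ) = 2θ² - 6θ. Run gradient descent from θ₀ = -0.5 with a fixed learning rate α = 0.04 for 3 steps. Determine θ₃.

E′(θ) = 4θ - 6
θ₁ = -0.5 − 0.04·(-8) = -0.18
θ₂ = -0.18 − 0.04·(-6.72) = 0.0888
θ₃ = 0.0888 − 0.04·(-5.6448) = 0.314592

0.314592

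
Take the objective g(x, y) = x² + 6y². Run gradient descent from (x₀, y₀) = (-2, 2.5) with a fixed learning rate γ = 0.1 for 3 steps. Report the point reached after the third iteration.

∇g = (2x, 12y)
(x₁, y₁) = (-2, 2.5) − 0.1·(-4, 30) = (-1.6, -0.5)
(x₂, y₂) = (-1.6, -0.5) − 0.1·(-3.2, -6) = (-1.28, 0.1)
(x₃, y₃) = (-1.28, 0.1) − 0.1·(-2.56, 1.2) = (-1.024, -0.02)

(-1.024, -0.02)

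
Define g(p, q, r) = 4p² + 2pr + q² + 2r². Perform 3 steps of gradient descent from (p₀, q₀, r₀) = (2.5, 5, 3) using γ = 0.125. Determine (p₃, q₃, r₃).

∇g = (8p + 2r, 2q, 2p + 4r)
(p₁, q₁, r₁) = (2.5, 5, 3) − 0.125·(26, 10, 17) = (-0.75, 3.75, 0.875)
(p₂, q₂, r₂) = (-0.75, 3.75, 0.875) − 0.125·(-4.25, 7.5, 2) = (-0.21875, 2.8125, 0.625)
(p₃, q₃, r₃) = (-0.21875, 2.8125, 0.625) − 0.125·(-0.5, 5.625, 2.0625) = (-0.15625, 2.109375, 0.3671875)

(-0.15625, 2.109375, 0.3671875)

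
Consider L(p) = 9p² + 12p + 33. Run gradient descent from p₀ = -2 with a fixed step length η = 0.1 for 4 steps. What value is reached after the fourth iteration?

L′(p) = 18p + 12
p₁ = -2 − 0.1·(-24) = 0.4
p₂ = 0.4 − 0.1·19.2 = -1.52
p₃ = -1.52 − 0.1·(-15.36) = 0.016
p₄ = 0.016 − 0.1·12.288 = -1.2128

-1.2128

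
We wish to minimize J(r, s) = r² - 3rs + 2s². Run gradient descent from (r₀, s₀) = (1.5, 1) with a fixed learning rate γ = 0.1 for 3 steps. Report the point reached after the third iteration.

(1.536, 1.1025)

∇J = (2r - 3s, -3r + 4s)
Step 1: at (1.5, 1), ∇J = (0, -0.5) → (1.5, 1) − 0.1·(0, -0.5) = (1.5, 1.05)
Step 2: at (1.5, 1.05), ∇J = (-0.15, -0.3) → (1.5, 1.05) − 0.1·(-0.15, -0.3) = (1.515, 1.08)
Step 3: at (1.515, 1.08), ∇J = (-0.21, -0.225) → (1.515, 1.08) − 0.1·(-0.21, -0.225) = (1.536, 1.1025)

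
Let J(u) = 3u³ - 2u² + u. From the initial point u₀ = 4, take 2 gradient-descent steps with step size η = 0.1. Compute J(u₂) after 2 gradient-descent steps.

-1782685.281829147

J′(u) = 9u² - 4u + 1
u₁ = 4 − 0.1·129 = -8.9
u₂ = -8.9 − 0.1·749.49 = -83.849
J(-83.849) = -1782685.281829147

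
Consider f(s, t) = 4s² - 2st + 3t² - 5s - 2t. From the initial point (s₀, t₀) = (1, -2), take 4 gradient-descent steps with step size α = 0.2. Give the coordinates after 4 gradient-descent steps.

(1.4544, 0.1696)

∇f = (8s - 2t - 5, -2s + 6t - 2)
(s₁, t₁) = (1, -2) − 0.2·(7, -16) = (-0.4, 1.2)
(s₂, t₂) = (-0.4, 1.2) − 0.2·(-10.6, 6) = (1.72, 0)
(s₃, t₃) = (1.72, 0) − 0.2·(8.76, -5.44) = (-0.032, 1.088)
(s₄, t₄) = (-0.032, 1.088) − 0.2·(-7.432, 4.592) = (1.4544, 0.1696)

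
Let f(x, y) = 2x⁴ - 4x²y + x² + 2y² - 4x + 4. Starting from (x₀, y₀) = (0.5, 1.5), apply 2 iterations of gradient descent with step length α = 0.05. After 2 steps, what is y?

∇f = (8x³ - 8xy + 2x - 4, -4x² + 4y)
(x₁, y₁) = (0.5, 1.5) − 0.05·(-8, 5) = (0.9, 1.25)
(x₂, y₂) = (0.9, 1.25) − 0.05·(-5.368, 1.76) = (1.1684, 1.162)
y = 1.162

1.162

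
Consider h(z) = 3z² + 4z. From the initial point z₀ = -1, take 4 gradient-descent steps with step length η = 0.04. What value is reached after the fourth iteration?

h′(z) = 6z + 4
Step 1: h′(-1) = -2; z₁ = -1 − 0.04·(-2) = -0.92
Step 2: h′(-0.92) = -1.52; z₂ = -0.92 − 0.04·(-1.52) = -0.8592
Step 3: h′(-0.8592) = -1.1552; z₃ = -0.8592 − 0.04·(-1.1552) = -0.812992
Step 4: h′(-0.812992) = -0.877952; z₄ = -0.812992 − 0.04·(-0.877952) = -0.77787392

-0.77787392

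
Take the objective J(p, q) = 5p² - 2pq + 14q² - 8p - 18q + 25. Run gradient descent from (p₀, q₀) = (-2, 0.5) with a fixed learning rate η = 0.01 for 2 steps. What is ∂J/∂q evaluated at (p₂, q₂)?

-0.9396

∇J = (10p - 2q - 8, -2p + 28q - 18)
(p₁, q₁) = (-2, 0.5) − 0.01·(-29, 0) = (-1.71, 0.5)
(p₂, q₂) = (-1.71, 0.5) − 0.01·(-26.1, -0.58) = (-1.449, 0.5058)
∂J/∂q at (-1.449, 0.5058) = -0.9396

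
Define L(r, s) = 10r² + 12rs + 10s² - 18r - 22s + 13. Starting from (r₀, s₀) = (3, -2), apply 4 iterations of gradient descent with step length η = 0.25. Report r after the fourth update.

∇L = (20r + 12s - 18, 12r + 20s - 22)
Step 1: at (3, -2), ∇L = (18, -26) → (3, -2) − 0.25·(18, -26) = (-1.5, 4.5)
Step 2: at (-1.5, 4.5), ∇L = (6, 50) → (-1.5, 4.5) − 0.25·(6, 50) = (-3, -8)
Step 3: at (-3, -8), ∇L = (-174, -218) → (-3, -8) − 0.25·(-174, -218) = (40.5, 46.5)
Step 4: at (40.5, 46.5), ∇L = (1350, 1394) → (40.5, 46.5) − 0.25·(1350, 1394) = (-297, -302)
r = -297

-297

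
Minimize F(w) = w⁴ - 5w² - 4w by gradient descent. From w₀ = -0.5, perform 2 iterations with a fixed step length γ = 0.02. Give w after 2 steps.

-0.52138792

F′(w) = 4w³ - 10w - 4
w₁ = -0.5 − 0.02·0.5 = -0.51
w₂ = -0.51 − 0.02·0.569396 = -0.52138792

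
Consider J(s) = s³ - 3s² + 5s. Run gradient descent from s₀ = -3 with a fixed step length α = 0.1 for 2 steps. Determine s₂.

-32.5

J′(s) = 3s² - 6s + 5
s₁ = -3 − 0.1·50 = -8
s₂ = -8 − 0.1·245 = -32.5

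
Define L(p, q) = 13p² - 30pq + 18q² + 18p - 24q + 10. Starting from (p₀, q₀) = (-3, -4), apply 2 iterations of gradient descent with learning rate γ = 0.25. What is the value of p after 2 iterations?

210.75

∇L = (26p - 30q + 18, -30p + 36q - 24)
(p₁, q₁) = (-3, -4) − 0.25·(60, -78) = (-18, 15.5)
(p₂, q₂) = (-18, 15.5) − 0.25·(-915, 1074) = (210.75, -253)
p = 210.75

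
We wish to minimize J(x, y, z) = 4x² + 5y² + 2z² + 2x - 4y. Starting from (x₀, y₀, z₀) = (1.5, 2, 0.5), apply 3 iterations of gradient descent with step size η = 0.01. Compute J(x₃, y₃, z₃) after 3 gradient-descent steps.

13.571672461312

∇J = (8x + 2, 10y - 4, 4z)
Step 1: at (1.5, 2, 0.5), ∇J = (14, 16, 2) → (1.5, 2, 0.5) − 0.01·(14, 16, 2) = (1.36, 1.84, 0.48)
Step 2: at (1.36, 1.84, 0.48), ∇J = (12.88, 14.4, 1.92) → (1.36, 1.84, 0.48) − 0.01·(12.88, 14.4, 1.92) = (1.2312, 1.696, 0.4608)
Step 3: at (1.2312, 1.696, 0.4608), ∇J = (11.8496, 12.96, 1.8432) → (1.2312, 1.696, 0.4608) − 0.01·(11.8496, 12.96, 1.8432) = (1.112704, 1.5664, 0.442368)
J(1.112704, 1.5664, 0.442368) = 13.571672461312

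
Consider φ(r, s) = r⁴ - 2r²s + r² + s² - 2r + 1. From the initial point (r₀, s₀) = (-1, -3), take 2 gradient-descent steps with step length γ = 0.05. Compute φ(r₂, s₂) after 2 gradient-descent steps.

∇φ = (4r³ - 4rs + 2r - 2, -2r² + 2s)
Step 1: at (-1, -3), ∇φ = (-20, -8) → (-1, -3) − 0.05·(-20, -8) = (0, -2.6)
Step 2: at (0, -2.6), ∇φ = (-2, -5.2) → (0, -2.6) − 0.05·(-2, -5.2) = (0.1, -2.34)
φ(0.1, -2.34) = 6.3325

6.3325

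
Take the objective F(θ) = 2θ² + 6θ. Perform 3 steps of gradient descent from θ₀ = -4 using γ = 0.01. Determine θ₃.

-3.71184

F′(θ) = 4θ + 6
Step 1: F′(-4) = -10; θ₁ = -4 − 0.01·(-10) = -3.9
Step 2: F′(-3.9) = -9.6; θ₂ = -3.9 − 0.01·(-9.6) = -3.804
Step 3: F′(-3.804) = -9.216; θ₃ = -3.804 − 0.01·(-9.216) = -3.71184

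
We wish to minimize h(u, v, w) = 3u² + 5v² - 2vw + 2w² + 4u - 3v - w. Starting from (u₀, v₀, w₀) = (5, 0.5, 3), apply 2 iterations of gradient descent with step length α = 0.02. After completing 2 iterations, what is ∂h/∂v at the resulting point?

-1.8784

∇h = (6u + 4, 10v - 2w - 3, -2v + 4w - 1)
Step 1: at (5, 0.5, 3), ∇h = (34, -4, 10) → (5, 0.5, 3) − 0.02·(34, -4, 10) = (4.32, 0.58, 2.8)
Step 2: at (4.32, 0.58, 2.8), ∇h = (29.92, -2.8, 9.04) → (4.32, 0.58, 2.8) − 0.02·(29.92, -2.8, 9.04) = (3.7216, 0.636, 2.6192)
∂h/∂v at (3.7216, 0.636, 2.6192) = -1.8784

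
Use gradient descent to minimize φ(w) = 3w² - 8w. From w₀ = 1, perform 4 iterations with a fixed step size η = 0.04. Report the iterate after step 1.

1.08

φ′(w) = 6w - 8
w₁ = 1 − 0.04·(-2) = 1.08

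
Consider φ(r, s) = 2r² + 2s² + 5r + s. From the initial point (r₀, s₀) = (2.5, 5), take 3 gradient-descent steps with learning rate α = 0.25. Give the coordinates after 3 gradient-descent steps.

(-1.25, -0.25)

∇φ = (4r + 5, 4s + 1)
Step 1: at (2.5, 5), ∇φ = (15, 21) → (2.5, 5) − 0.25·(15, 21) = (-1.25, -0.25)
Step 2: at (-1.25, -0.25), ∇φ = (0, 0) → (-1.25, -0.25) − 0.25·(0, 0) = (-1.25, -0.25)
Step 3: at (-1.25, -0.25), ∇φ = (0, 0) → (-1.25, -0.25) − 0.25·(0, 0) = (-1.25, -0.25)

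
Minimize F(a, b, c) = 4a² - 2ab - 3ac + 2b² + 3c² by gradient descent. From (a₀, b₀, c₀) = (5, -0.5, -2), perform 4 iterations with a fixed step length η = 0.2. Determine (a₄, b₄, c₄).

(6.6016, -1.9432, -4.2704)

∇F = (8a - 2b - 3c, -2a + 4b, -3a + 6c)
(a₁, b₁, c₁) = (5, -0.5, -2) − 0.2·(47, -12, -27) = (-4.4, 1.9, 3.4)
(a₂, b₂, c₂) = (-4.4, 1.9, 3.4) − 0.2·(-49.2, 16.4, 33.6) = (5.44, -1.38, -3.32)
(a₃, b₃, c₃) = (5.44, -1.38, -3.32) − 0.2·(56.24, -16.4, -36.24) = (-5.808, 1.9, 3.928)
(a₄, b₄, c₄) = (-5.808, 1.9, 3.928) − 0.2·(-62.048, 19.216, 40.992) = (6.6016, -1.9432, -4.2704)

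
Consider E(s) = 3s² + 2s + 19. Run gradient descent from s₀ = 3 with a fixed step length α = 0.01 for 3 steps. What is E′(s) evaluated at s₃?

16.61168

E′(s) = 6s + 2
Step 1: E′(3) = 20; s₁ = 3 − 0.01·20 = 2.8
Step 2: E′(2.8) = 18.8; s₂ = 2.8 − 0.01·18.8 = 2.612
Step 3: E′(2.612) = 17.672; s₃ = 2.612 − 0.01·17.672 = 2.43528
E′(s) at (2.43528) = 16.61168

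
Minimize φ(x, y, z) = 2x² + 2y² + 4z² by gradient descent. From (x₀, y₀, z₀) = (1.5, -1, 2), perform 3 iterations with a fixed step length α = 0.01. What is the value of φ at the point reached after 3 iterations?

∇φ = (4x, 4y, 8z)
Step 1: at (1.5, -1, 2), ∇φ = (6, -4, 16) → (1.5, -1, 2) − 0.01·(6, -4, 16) = (1.44, -0.96, 1.84)
Step 2: at (1.44, -0.96, 1.84), ∇φ = (5.76, -3.84, 14.72) → (1.44, -0.96, 1.84) − 0.01·(5.76, -3.84, 14.72) = (1.3824, -0.9216, 1.6928)
Step 3: at (1.3824, -0.9216, 1.6928), ∇φ = (5.5296, -3.6864, 13.5424) → (1.3824, -0.9216, 1.6928) − 0.01·(5.5296, -3.6864, 13.5424) = (1.327104, -0.884736, 1.557376)
φ(1.327104, -0.884736, 1.557376) = 14.789605654528

14.789605654528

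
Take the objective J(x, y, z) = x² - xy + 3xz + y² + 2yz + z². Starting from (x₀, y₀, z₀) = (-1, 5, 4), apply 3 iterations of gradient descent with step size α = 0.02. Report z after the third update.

∇J = (2x - y + 3z, -x + 2y + 2z, 3x + 2y + 2z)
Step 1: at (-1, 5, 4), ∇J = (5, 19, 15) → (-1, 5, 4) − 0.02·(5, 19, 15) = (-1.1, 4.62, 3.7)
Step 2: at (-1.1, 4.62, 3.7), ∇J = (4.28, 17.74, 13.34) → (-1.1, 4.62, 3.7) − 0.02·(4.28, 17.74, 13.34) = (-1.1856, 4.2652, 3.4332)
Step 3: at (-1.1856, 4.2652, 3.4332), ∇J = (3.6632, 16.5824, 11.84) → (-1.1856, 4.2652, 3.4332) − 0.02·(3.6632, 16.5824, 11.84) = (-1.258864, 3.933552, 3.1964)
z = 3.1964

3.1964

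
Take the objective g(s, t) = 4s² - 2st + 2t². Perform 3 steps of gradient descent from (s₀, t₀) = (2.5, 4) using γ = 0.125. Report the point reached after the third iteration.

∇g = (8s - 2t, -2s + 4t)
(s₁, t₁) = (2.5, 4) − 0.125·(12, 11) = (1, 2.625)
(s₂, t₂) = (1, 2.625) − 0.125·(2.75, 8.5) = (0.65625, 1.5625)
(s₃, t₃) = (0.65625, 1.5625) − 0.125·(2.125, 4.9375) = (0.390625, 0.9453125)

(0.390625, 0.9453125)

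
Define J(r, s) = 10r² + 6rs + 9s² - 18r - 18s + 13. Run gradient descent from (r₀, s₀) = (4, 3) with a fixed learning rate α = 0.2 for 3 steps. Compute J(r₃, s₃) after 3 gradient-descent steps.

∇J = (20r + 6s - 18, 6r + 18s - 18)
(r₁, s₁) = (4, 3) − 0.2·(80, 60) = (-12, -9)
(r₂, s₂) = (-12, -9) − 0.2·(-312, -252) = (50.4, 41.4)
(r₃, s₃) = (50.4, 41.4) − 0.2·(1238.4, 1029.6) = (-197.28, -164.52)
J(-197.28, -164.52) = 834059.8912

834059.8912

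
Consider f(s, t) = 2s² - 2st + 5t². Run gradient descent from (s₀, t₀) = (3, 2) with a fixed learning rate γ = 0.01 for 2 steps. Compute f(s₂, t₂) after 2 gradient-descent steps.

21.3003752

∇f = (4s - 2t, -2s + 10t)
Step 1: at (3, 2), ∇f = (8, 14) → (3, 2) − 0.01·(8, 14) = (2.92, 1.86)
Step 2: at (2.92, 1.86), ∇f = (7.96, 12.76) → (2.92, 1.86) − 0.01·(7.96, 12.76) = (2.8404, 1.7324)
f(2.8404, 1.7324) = 21.3003752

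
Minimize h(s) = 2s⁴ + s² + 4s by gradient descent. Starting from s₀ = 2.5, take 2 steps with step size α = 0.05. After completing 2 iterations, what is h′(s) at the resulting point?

h′(s) = 8s³ + 2s + 4
s₁ = 2.5 − 0.05·134 = -4.2
s₂ = -4.2 − 0.05·(-597.104) = 25.6552
h′(s) at (25.6552) = 135143.132774948864

135143.132774948864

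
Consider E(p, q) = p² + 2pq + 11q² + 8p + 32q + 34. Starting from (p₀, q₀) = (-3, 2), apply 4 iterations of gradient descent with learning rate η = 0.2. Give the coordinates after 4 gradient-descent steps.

(40.7632, 439.6192)

∇E = (2p + 2q + 8, 2p + 22q + 32)
Step 1: at (-3, 2), ∇E = (6, 70) → (-3, 2) − 0.2·(6, 70) = (-4.2, -12)
Step 2: at (-4.2, -12), ∇E = (-24.4, -240.4) → (-4.2, -12) − 0.2·(-24.4, -240.4) = (0.68, 36.08)
Step 3: at (0.68, 36.08), ∇E = (81.52, 827.12) → (0.68, 36.08) − 0.2·(81.52, 827.12) = (-15.624, -129.344)
Step 4: at (-15.624, -129.344), ∇E = (-281.936, -2844.816) → (-15.624, -129.344) − 0.2·(-281.936, -2844.816) = (40.7632, 439.6192)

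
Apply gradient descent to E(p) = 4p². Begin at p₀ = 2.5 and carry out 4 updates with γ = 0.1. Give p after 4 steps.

E′(p) = 8p
Step 1: E′(2.5) = 20; p₁ = 2.5 − 0.1·20 = 0.5
Step 2: E′(0.5) = 4; p₂ = 0.5 − 0.1·4 = 0.1
Step 3: E′(0.1) = 0.8; p₃ = 0.1 − 0.1·0.8 = 0.02
Step 4: E′(0.02) = 0.16; p₄ = 0.02 − 0.1·0.16 = 0.004

0.004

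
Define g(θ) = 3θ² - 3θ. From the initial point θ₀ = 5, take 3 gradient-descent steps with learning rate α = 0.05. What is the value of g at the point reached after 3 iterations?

6.39717675

g′(θ) = 6θ - 3
θ₁ = 5 − 0.05·27 = 3.65
θ₂ = 3.65 − 0.05·18.9 = 2.705
θ₃ = 2.705 − 0.05·13.23 = 2.0435
g(2.0435) = 6.39717675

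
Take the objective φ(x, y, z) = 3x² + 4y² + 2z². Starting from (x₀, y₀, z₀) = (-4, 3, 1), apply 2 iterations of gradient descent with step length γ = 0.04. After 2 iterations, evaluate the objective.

∇φ = (6x, 8y, 4z)
Step 1: at (-4, 3, 1), ∇φ = (-24, 24, 4) → (-4, 3, 1) − 0.04·(-24, 24, 4) = (-3.04, 2.04, 0.84)
Step 2: at (-3.04, 2.04, 0.84), ∇φ = (-18.24, 16.32, 3.36) → (-3.04, 2.04, 0.84) − 0.04·(-18.24, 16.32, 3.36) = (-2.3104, 1.3872, 0.7056)
φ(-2.3104, 1.3872, 0.7056) = 24.70688256

24.70688256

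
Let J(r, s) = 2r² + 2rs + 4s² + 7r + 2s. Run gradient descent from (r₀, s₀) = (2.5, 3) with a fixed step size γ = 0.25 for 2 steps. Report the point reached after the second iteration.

∇J = (4r + 2s + 7, 2r + 8s + 2)
(r₁, s₁) = (2.5, 3) − 0.25·(23, 31) = (-3.25, -4.75)
(r₂, s₂) = (-3.25, -4.75) − 0.25·(-15.5, -42.5) = (0.625, 5.875)

(0.625, 5.875)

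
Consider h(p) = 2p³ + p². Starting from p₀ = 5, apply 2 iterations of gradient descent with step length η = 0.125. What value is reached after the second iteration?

h′(p) = 6p² + 2p
Step 1: h′(5) = 160; p₁ = 5 − 0.125·160 = -15
Step 2: h′(-15) = 1320; p₂ = -15 − 0.125·1320 = -180

-180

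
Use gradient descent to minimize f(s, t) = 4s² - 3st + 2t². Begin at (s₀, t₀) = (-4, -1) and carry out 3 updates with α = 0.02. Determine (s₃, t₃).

(-2.54796, -1.347152)

∇f = (8s - 3t, -3s + 4t)
(s₁, t₁) = (-4, -1) − 0.02·(-29, 8) = (-3.42, -1.16)
(s₂, t₂) = (-3.42, -1.16) − 0.02·(-23.88, 5.62) = (-2.9424, -1.2724)
(s₃, t₃) = (-2.9424, -1.2724) − 0.02·(-19.722, 3.7376) = (-2.54796, -1.347152)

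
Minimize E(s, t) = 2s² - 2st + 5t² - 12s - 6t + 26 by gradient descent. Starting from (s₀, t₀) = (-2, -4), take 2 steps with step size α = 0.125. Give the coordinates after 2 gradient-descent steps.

(1.5625, 0.3125)

∇E = (4s - 2t - 12, -2s + 10t - 6)
(s₁, t₁) = (-2, -4) − 0.125·(-12, -42) = (-0.5, 1.25)
(s₂, t₂) = (-0.5, 1.25) − 0.125·(-16.5, 7.5) = (1.5625, 0.3125)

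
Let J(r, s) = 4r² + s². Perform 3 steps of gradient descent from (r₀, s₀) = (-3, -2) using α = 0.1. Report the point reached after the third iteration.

∇J = (8r, 2s)
Step 1: at (-3, -2), ∇J = (-24, -4) → (-3, -2) − 0.1·(-24, -4) = (-0.6, -1.6)
Step 2: at (-0.6, -1.6), ∇J = (-4.8, -3.2) → (-0.6, -1.6) − 0.1·(-4.8, -3.2) = (-0.12, -1.28)
Step 3: at (-0.12, -1.28), ∇J = (-0.96, -2.56) → (-0.12, -1.28) − 0.1·(-0.96, -2.56) = (-0.024, -1.024)

(-0.024, -1.024)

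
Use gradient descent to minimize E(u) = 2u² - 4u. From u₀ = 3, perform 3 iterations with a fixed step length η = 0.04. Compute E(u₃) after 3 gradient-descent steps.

E′(u) = 4u - 4
Step 1: E′(3) = 8; u₁ = 3 − 0.04·8 = 2.68
Step 2: E′(2.68) = 6.72; u₂ = 2.68 − 0.04·6.72 = 2.4112
Step 3: E′(2.4112) = 5.6448; u₃ = 2.4112 − 0.04·5.6448 = 2.185408
E(2.185408) = 0.810384252928

0.810384252928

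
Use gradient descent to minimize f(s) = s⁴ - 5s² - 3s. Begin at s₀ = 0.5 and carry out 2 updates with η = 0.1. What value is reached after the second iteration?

f′(s) = 4s³ - 10s - 3
Step 1: f′(0.5) = -7.5; s₁ = 0.5 − 0.1·(-7.5) = 1.25
Step 2: f′(1.25) = -7.6875; s₂ = 1.25 − 0.1·(-7.6875) = 2.01875

2.01875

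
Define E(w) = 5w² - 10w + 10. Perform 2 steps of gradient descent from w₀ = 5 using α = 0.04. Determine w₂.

2.44

E′(w) = 10w - 10
Step 1: E′(5) = 40; w₁ = 5 − 0.04·40 = 3.4
Step 2: E′(3.4) = 24; w₂ = 3.4 − 0.04·24 = 2.44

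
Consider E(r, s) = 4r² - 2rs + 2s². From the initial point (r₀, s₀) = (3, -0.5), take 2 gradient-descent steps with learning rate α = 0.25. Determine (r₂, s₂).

∇E = (8r - 2s, -2r + 4s)
Step 1: at (3, -0.5), ∇E = (25, -8) → (3, -0.5) − 0.25·(25, -8) = (-3.25, 1.5)
Step 2: at (-3.25, 1.5), ∇E = (-29, 12.5) → (-3.25, 1.5) − 0.25·(-29, 12.5) = (4, -1.625)

(4, -1.625)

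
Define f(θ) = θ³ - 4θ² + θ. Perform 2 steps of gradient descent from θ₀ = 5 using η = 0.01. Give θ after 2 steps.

f′(θ) = 3θ² - 8θ + 1
Step 1: f′(5) = 36; θ₁ = 5 − 0.01·36 = 4.64
Step 2: f′(4.64) = 28.4688; θ₂ = 4.64 − 0.01·28.4688 = 4.355312

4.355312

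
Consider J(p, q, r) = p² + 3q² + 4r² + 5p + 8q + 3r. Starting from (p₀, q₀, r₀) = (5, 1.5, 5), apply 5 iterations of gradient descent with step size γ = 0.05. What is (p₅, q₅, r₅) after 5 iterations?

∇J = (2p + 5, 6q + 8, 8r + 3)
(p₁, q₁, r₁) = (5, 1.5, 5) − 0.05·(15, 17, 43) = (4.25, 0.65, 2.85)
(p₂, q₂, r₂) = (4.25, 0.65, 2.85) − 0.05·(13.5, 11.9, 25.8) = (3.575, 0.055, 1.56)
(p₃, q₃, r₃) = (3.575, 0.055, 1.56) − 0.05·(12.15, 8.33, 15.48) = (2.9675, -0.3615, 0.786)
(p₄, q₄, r₄) = (2.9675, -0.3615, 0.786) − 0.05·(10.935, 5.831, 9.288) = (2.42075, -0.65305, 0.3216)
(p₅, q₅, r₅) = (2.42075, -0.65305, 0.3216) − 0.05·(9.8415, 4.0817, 5.5728) = (1.928675, -0.857135, 0.04296)

(1.928675, -0.857135, 0.04296)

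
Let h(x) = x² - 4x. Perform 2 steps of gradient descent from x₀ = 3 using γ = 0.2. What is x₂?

2.36

h′(x) = 2x - 4
Step 1: h′(3) = 2; x₁ = 3 − 0.2·2 = 2.6
Step 2: h′(2.6) = 1.2; x₂ = 2.6 − 0.2·1.2 = 2.36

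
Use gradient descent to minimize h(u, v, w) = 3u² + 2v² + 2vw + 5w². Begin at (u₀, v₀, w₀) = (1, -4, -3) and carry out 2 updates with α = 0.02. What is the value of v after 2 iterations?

-3.1856

∇h = (6u, 4v + 2w, 2v + 10w)
(u₁, v₁, w₁) = (1, -4, -3) − 0.02·(6, -22, -38) = (0.88, -3.56, -2.24)
(u₂, v₂, w₂) = (0.88, -3.56, -2.24) − 0.02·(5.28, -18.72, -29.52) = (0.7744, -3.1856, -1.6496)
v = -3.1856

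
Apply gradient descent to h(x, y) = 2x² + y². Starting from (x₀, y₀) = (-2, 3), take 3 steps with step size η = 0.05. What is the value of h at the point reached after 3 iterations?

∇h = (4x, 2y)
(x₁, y₁) = (-2, 3) − 0.05·(-8, 6) = (-1.6, 2.7)
(x₂, y₂) = (-1.6, 2.7) − 0.05·(-6.4, 5.4) = (-1.28, 2.43)
(x₃, y₃) = (-1.28, 2.43) − 0.05·(-5.12, 4.86) = (-1.024, 2.187)
h(-1.024, 2.187) = 6.880121

6.880121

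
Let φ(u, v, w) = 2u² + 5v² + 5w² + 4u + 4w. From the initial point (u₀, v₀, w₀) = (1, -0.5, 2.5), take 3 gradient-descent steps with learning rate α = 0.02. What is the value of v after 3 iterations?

-0.256

∇φ = (4u + 4, 10v, 10w + 4)
Step 1: at (1, -0.5, 2.5), ∇φ = (8, -5, 29) → (1, -0.5, 2.5) − 0.02·(8, -5, 29) = (0.84, -0.4, 1.92)
Step 2: at (0.84, -0.4, 1.92), ∇φ = (7.36, -4, 23.2) → (0.84, -0.4, 1.92) − 0.02·(7.36, -4, 23.2) = (0.6928, -0.32, 1.456)
Step 3: at (0.6928, -0.32, 1.456), ∇φ = (6.7712, -3.2, 18.56) → (0.6928, -0.32, 1.456) − 0.02·(6.7712, -3.2, 18.56) = (0.557376, -0.256, 1.0848)
v = -0.256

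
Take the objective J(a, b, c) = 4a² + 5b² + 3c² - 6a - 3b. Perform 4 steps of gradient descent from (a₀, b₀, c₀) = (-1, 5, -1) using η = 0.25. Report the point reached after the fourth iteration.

∇J = (8a - 6, 10b - 3, 6c)
(a₁, b₁, c₁) = (-1, 5, -1) − 0.25·(-14, 47, -6) = (2.5, -6.75, 0.5)
(a₂, b₂, c₂) = (2.5, -6.75, 0.5) − 0.25·(14, -70.5, 3) = (-1, 10.875, -0.25)
(a₃, b₃, c₃) = (-1, 10.875, -0.25) − 0.25·(-14, 105.75, -1.5) = (2.5, -15.5625, 0.125)
(a₄, b₄, c₄) = (2.5, -15.5625, 0.125) − 0.25·(14, -158.625, 0.75) = (-1, 24.09375, -0.0625)

(-1, 24.09375, -0.0625)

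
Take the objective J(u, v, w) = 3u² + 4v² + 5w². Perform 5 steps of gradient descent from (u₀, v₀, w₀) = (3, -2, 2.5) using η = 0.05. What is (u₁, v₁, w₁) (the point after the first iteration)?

∇J = (6u, 8v, 10w)
(u₁, v₁, w₁) = (3, -2, 2.5) − 0.05·(18, -16, 25) = (2.1, -1.2, 1.25)

(2.1, -1.2, 1.25)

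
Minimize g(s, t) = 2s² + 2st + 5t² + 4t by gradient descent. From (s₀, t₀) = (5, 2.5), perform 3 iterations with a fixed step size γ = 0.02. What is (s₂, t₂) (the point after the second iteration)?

∇g = (4s + 2t, 2s + 10t + 4)
Step 1: at (5, 2.5), ∇g = (25, 39) → (5, 2.5) − 0.02·(25, 39) = (4.5, 1.72)
Step 2: at (4.5, 1.72), ∇g = (21.44, 30.2) → (4.5, 1.72) − 0.02·(21.44, 30.2) = (4.0712, 1.116)

(4.0712, 1.116)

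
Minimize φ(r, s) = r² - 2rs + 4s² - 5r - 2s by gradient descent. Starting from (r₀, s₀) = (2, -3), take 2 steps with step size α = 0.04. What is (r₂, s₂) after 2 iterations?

(1.712, -1)

∇φ = (2r - 2s - 5, -2r + 8s - 2)
(r₁, s₁) = (2, -3) − 0.04·(5, -30) = (1.8, -1.8)
(r₂, s₂) = (1.8, -1.8) − 0.04·(2.2, -20) = (1.712, -1)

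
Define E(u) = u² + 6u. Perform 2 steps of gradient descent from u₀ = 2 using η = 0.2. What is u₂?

-1.2

E′(u) = 2u + 6
u₁ = 2 − 0.2·10 = 0
u₂ = 0 − 0.2·6 = -1.2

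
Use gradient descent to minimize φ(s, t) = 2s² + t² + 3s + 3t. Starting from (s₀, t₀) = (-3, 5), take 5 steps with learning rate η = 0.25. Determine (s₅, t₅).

∇φ = (4s + 3, 2t + 3)
Step 1: at (-3, 5), ∇φ = (-9, 13) → (-3, 5) − 0.25·(-9, 13) = (-0.75, 1.75)
Step 2: at (-0.75, 1.75), ∇φ = (0, 6.5) → (-0.75, 1.75) − 0.25·(0, 6.5) = (-0.75, 0.125)
Step 3: at (-0.75, 0.125), ∇φ = (0, 3.25) → (-0.75, 0.125) − 0.25·(0, 3.25) = (-0.75, -0.6875)
Step 4: at (-0.75, -0.6875), ∇φ = (0, 1.625) → (-0.75, -0.6875) − 0.25·(0, 1.625) = (-0.75, -1.09375)
Step 5: at (-0.75, -1.09375), ∇φ = (0, 0.8125) → (-0.75, -1.09375) − 0.25·(0, 0.8125) = (-0.75, -1.296875)

(-0.75, -1.296875)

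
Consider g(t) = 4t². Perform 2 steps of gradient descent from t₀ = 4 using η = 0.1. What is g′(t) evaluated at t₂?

g′(t) = 8t
Step 1: g′(4) = 32; t₁ = 4 − 0.1·32 = 0.8
Step 2: g′(0.8) = 6.4; t₂ = 0.8 − 0.1·6.4 = 0.16
g′(t) at (0.16) = 1.28

1.28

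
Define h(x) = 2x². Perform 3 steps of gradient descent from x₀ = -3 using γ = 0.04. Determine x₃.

h′(x) = 4x
Step 1: h′(-3) = -12; x₁ = -3 − 0.04·(-12) = -2.52
Step 2: h′(-2.52) = -10.08; x₂ = -2.52 − 0.04·(-10.08) = -2.1168
Step 3: h′(-2.1168) = -8.4672; x₃ = -2.1168 − 0.04·(-8.4672) = -1.778112

-1.778112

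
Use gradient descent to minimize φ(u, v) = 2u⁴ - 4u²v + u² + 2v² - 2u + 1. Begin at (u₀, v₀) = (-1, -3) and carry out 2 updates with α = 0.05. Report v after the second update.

∇φ = (8u³ - 8uv + 2u - 2, -4u² + 4v)
(u₁, v₁) = (-1, -3) − 0.05·(-36, -16) = (0.8, -2.2)
(u₂, v₂) = (0.8, -2.2) − 0.05·(17.776, -11.36) = (-0.0888, -1.632)
v = -1.632

-1.632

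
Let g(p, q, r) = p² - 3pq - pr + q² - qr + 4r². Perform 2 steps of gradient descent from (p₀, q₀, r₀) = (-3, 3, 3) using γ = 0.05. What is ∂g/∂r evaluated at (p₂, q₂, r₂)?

8.265

∇g = (2p - 3q - r, -3p + 2q - r, -p - q + 8r)
Step 1: at (-3, 3, 3), ∇g = (-18, 12, 24) → (-3, 3, 3) − 0.05·(-18, 12, 24) = (-2.1, 2.4, 1.8)
Step 2: at (-2.1, 2.4, 1.8), ∇g = (-13.2, 9.3, 14.1) → (-2.1, 2.4, 1.8) − 0.05·(-13.2, 9.3, 14.1) = (-1.44, 1.935, 1.095)
∂g/∂r at (-1.44, 1.935, 1.095) = 8.265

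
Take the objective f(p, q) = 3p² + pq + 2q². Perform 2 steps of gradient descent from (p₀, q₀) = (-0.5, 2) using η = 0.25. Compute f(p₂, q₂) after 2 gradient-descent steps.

0.0400390625

∇f = (6p + q, p + 4q)
Step 1: at (-0.5, 2), ∇f = (-1, 7.5) → (-0.5, 2) − 0.25·(-1, 7.5) = (-0.25, 0.125)
Step 2: at (-0.25, 0.125), ∇f = (-1.375, 0.25) → (-0.25, 0.125) − 0.25·(-1.375, 0.25) = (0.09375, 0.0625)
f(0.09375, 0.0625) = 0.0400390625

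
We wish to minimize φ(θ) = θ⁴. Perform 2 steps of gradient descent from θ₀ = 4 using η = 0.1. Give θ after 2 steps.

φ′(θ) = 4θ³
Step 1: φ′(4) = 256; θ₁ = 4 − 0.1·256 = -21.6
Step 2: φ′(-21.6) = -40310.784; θ₂ = -21.6 − 0.1·(-40310.784) = 4009.4784

4009.4784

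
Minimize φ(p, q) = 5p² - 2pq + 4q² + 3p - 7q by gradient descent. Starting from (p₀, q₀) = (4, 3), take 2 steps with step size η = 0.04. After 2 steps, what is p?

1.6032

∇φ = (10p - 2q + 3, -2p + 8q - 7)
(p₁, q₁) = (4, 3) − 0.04·(37, 9) = (2.52, 2.64)
(p₂, q₂) = (2.52, 2.64) − 0.04·(22.92, 9.08) = (1.6032, 2.2768)
p = 1.6032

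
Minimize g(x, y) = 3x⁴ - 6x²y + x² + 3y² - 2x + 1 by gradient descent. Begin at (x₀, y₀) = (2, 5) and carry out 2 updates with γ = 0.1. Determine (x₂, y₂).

∇g = (12x³ - 12xy + 2x - 2, -6x² + 6y)
Step 1: at (2, 5), ∇g = (-22, 6) → (2, 5) − 0.1·(-22, 6) = (4.2, 4.4)
Step 2: at (4.2, 4.4), ∇g = (673.696, -79.44) → (4.2, 4.4) − 0.1·(673.696, -79.44) = (-63.1696, 12.344)

(-63.1696, 12.344)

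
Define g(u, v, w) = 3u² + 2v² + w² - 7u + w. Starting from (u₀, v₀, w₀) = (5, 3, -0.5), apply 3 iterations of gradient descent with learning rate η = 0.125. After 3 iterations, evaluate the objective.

-4.04132080078125

∇g = (6u - 7, 4v, 2w + 1)
(u₁, v₁, w₁) = (5, 3, -0.5) − 0.125·(23, 12, 0) = (2.125, 1.5, -0.5)
(u₂, v₂, w₂) = (2.125, 1.5, -0.5) − 0.125·(5.75, 6, 0) = (1.40625, 0.75, -0.5)
(u₃, v₃, w₃) = (1.40625, 0.75, -0.5) − 0.125·(1.4375, 3, 0) = (1.2265625, 0.375, -0.5)
g(1.2265625, 0.375, -0.5) = -4.04132080078125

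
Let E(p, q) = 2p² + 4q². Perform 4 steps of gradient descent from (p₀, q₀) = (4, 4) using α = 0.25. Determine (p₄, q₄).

(0, 4)

∇E = (4p, 8q)
Step 1: at (4, 4), ∇E = (16, 32) → (4, 4) − 0.25·(16, 32) = (0, -4)
Step 2: at (0, -4), ∇E = (0, -32) → (0, -4) − 0.25·(0, -32) = (0, 4)
Step 3: at (0, 4), ∇E = (0, 32) → (0, 4) − 0.25·(0, 32) = (0, -4)
Step 4: at (0, -4), ∇E = (0, -32) → (0, -4) − 0.25·(0, -32) = (0, 4)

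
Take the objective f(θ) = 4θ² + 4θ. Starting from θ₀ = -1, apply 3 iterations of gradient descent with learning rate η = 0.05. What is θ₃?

-0.608

f′(θ) = 8θ + 4
Step 1: f′(-1) = -4; θ₁ = -1 − 0.05·(-4) = -0.8
Step 2: f′(-0.8) = -2.4; θ₂ = -0.8 − 0.05·(-2.4) = -0.68
Step 3: f′(-0.68) = -1.44; θ₃ = -0.68 − 0.05·(-1.44) = -0.608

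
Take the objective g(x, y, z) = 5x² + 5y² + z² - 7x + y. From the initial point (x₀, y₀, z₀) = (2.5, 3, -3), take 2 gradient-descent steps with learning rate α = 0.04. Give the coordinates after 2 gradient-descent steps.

(1.348, 1.016, -2.5392)

∇g = (10x - 7, 10y + 1, 2z)
Step 1: at (2.5, 3, -3), ∇g = (18, 31, -6) → (2.5, 3, -3) − 0.04·(18, 31, -6) = (1.78, 1.76, -2.76)
Step 2: at (1.78, 1.76, -2.76), ∇g = (10.8, 18.6, -5.52) → (1.78, 1.76, -2.76) − 0.04·(10.8, 18.6, -5.52) = (1.348, 1.016, -2.5392)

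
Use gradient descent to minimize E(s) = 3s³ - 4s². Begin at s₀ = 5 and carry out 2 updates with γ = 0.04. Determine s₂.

E′(s) = 9s² - 8s
s₁ = 5 − 0.04·185 = -2.4
s₂ = -2.4 − 0.04·71.04 = -5.2416

-5.2416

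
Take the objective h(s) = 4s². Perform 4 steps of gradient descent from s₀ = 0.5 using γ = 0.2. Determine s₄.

0.0648

h′(s) = 8s
s₁ = 0.5 − 0.2·4 = -0.3
s₂ = -0.3 − 0.2·(-2.4) = 0.18
s₃ = 0.18 − 0.2·1.44 = -0.108
s₄ = -0.108 − 0.2·(-0.864) = 0.0648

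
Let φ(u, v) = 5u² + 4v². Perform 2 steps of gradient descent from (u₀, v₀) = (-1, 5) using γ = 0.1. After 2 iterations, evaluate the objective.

0.16

∇φ = (10u, 8v)
(u₁, v₁) = (-1, 5) − 0.1·(-10, 40) = (0, 1)
(u₂, v₂) = (0, 1) − 0.1·(0, 8) = (0, 0.2)
φ(0, 0.2) = 0.16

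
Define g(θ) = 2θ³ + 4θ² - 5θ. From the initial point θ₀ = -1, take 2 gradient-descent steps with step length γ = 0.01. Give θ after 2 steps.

g′(θ) = 6θ² + 8θ - 5
θ₁ = -1 − 0.01·(-7) = -0.93
θ₂ = -0.93 − 0.01·(-7.2506) = -0.857494

-0.857494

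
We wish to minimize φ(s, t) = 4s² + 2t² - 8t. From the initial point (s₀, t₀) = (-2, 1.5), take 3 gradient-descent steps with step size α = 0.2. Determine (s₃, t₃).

∇φ = (8s, 4t - 8)
Step 1: at (-2, 1.5), ∇φ = (-16, -2) → (-2, 1.5) − 0.2·(-16, -2) = (1.2, 1.9)
Step 2: at (1.2, 1.9), ∇φ = (9.6, -0.4) → (1.2, 1.9) − 0.2·(9.6, -0.4) = (-0.72, 1.98)
Step 3: at (-0.72, 1.98), ∇φ = (-5.76, -0.08) → (-0.72, 1.98) − 0.2·(-5.76, -0.08) = (0.432, 1.996)

(0.432, 1.996)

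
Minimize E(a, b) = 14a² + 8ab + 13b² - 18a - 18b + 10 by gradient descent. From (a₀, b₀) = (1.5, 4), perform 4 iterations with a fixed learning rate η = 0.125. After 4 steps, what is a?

∇E = (28a + 8b - 18, 8a + 26b - 18)
Step 1: at (1.5, 4), ∇E = (56, 98) → (1.5, 4) − 0.125·(56, 98) = (-5.5, -8.25)
Step 2: at (-5.5, -8.25), ∇E = (-238, -276.5) → (-5.5, -8.25) − 0.125·(-238, -276.5) = (24.25, 26.3125)
Step 3: at (24.25, 26.3125), ∇E = (871.5, 860.125) → (24.25, 26.3125) − 0.125·(871.5, 860.125) = (-84.6875, -81.203125)
Step 4: at (-84.6875, -81.203125), ∇E = (-3038.875, -2806.78125) → (-84.6875, -81.203125) − 0.125·(-3038.875, -2806.78125) = (295.171875, 269.64453125)
a = 295.171875

295.171875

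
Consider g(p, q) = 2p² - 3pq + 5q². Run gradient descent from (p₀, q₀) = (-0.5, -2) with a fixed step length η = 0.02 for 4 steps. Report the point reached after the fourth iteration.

(-0.67485416, -0.92681216)

∇g = (4p - 3q, -3p + 10q)
Step 1: at (-0.5, -2), ∇g = (4, -18.5) → (-0.5, -2) − 0.02·(4, -18.5) = (-0.58, -1.63)
Step 2: at (-0.58, -1.63), ∇g = (2.57, -14.56) → (-0.58, -1.63) − 0.02·(2.57, -14.56) = (-0.6314, -1.3388)
Step 3: at (-0.6314, -1.3388), ∇g = (1.4908, -11.4938) → (-0.6314, -1.3388) − 0.02·(1.4908, -11.4938) = (-0.661216, -1.108924)
Step 4: at (-0.661216, -1.108924), ∇g = (0.681908, -9.105592) → (-0.661216, -1.108924) − 0.02·(0.681908, -9.105592) = (-0.67485416, -0.92681216)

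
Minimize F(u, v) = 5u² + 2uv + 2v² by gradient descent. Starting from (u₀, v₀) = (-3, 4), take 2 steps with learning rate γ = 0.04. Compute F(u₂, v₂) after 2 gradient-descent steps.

22.60212992

∇F = (10u + 2v, 2u + 4v)
(u₁, v₁) = (-3, 4) − 0.04·(-22, 10) = (-2.12, 3.6)
(u₂, v₂) = (-2.12, 3.6) − 0.04·(-14, 10.16) = (-1.56, 3.1936)
F(-1.56, 3.1936) = 22.60212992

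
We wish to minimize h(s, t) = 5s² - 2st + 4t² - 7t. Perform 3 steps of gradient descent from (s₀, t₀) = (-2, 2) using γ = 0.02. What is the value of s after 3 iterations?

-0.855488

∇h = (10s - 2t, -2s + 8t - 7)
Step 1: at (-2, 2), ∇h = (-24, 13) → (-2, 2) − 0.02·(-24, 13) = (-1.52, 1.74)
Step 2: at (-1.52, 1.74), ∇h = (-18.68, 9.96) → (-1.52, 1.74) − 0.02·(-18.68, 9.96) = (-1.1464, 1.5408)
Step 3: at (-1.1464, 1.5408), ∇h = (-14.5456, 7.6192) → (-1.1464, 1.5408) − 0.02·(-14.5456, 7.6192) = (-0.855488, 1.388416)
s = -0.855488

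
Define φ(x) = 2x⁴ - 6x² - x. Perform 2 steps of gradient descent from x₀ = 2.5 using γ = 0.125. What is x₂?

φ′(x) = 8x³ - 12x - 1
Step 1: φ′(2.5) = 94; x₁ = 2.5 − 0.125·94 = -9.25
Step 2: φ′(-9.25) = -6221.625; x₂ = -9.25 − 0.125·(-6221.625) = 768.453125

768.453125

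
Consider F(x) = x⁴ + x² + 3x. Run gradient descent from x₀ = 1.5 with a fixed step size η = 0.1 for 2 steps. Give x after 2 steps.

-0.62355

F′(x) = 4x³ + 2x + 3
Step 1: F′(1.5) = 19.5; x₁ = 1.5 − 0.1·19.5 = -0.45
Step 2: F′(-0.45) = 1.7355; x₂ = -0.45 − 0.1·1.7355 = -0.62355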